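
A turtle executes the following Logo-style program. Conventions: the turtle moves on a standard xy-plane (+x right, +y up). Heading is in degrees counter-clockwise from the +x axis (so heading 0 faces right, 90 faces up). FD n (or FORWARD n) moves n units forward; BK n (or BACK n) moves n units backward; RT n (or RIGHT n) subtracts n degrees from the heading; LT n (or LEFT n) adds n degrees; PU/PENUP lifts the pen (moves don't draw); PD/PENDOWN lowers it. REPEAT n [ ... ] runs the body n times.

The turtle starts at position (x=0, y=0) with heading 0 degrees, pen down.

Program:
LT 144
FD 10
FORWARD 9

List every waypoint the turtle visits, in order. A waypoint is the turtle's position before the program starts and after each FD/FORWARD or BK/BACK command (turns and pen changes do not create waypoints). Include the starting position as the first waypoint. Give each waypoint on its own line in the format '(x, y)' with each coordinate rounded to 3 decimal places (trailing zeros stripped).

Executing turtle program step by step:
Start: pos=(0,0), heading=0, pen down
LT 144: heading 0 -> 144
FD 10: (0,0) -> (-8.09,5.878) [heading=144, draw]
FD 9: (-8.09,5.878) -> (-15.371,11.168) [heading=144, draw]
Final: pos=(-15.371,11.168), heading=144, 2 segment(s) drawn
Waypoints (3 total):
(0, 0)
(-8.09, 5.878)
(-15.371, 11.168)

Answer: (0, 0)
(-8.09, 5.878)
(-15.371, 11.168)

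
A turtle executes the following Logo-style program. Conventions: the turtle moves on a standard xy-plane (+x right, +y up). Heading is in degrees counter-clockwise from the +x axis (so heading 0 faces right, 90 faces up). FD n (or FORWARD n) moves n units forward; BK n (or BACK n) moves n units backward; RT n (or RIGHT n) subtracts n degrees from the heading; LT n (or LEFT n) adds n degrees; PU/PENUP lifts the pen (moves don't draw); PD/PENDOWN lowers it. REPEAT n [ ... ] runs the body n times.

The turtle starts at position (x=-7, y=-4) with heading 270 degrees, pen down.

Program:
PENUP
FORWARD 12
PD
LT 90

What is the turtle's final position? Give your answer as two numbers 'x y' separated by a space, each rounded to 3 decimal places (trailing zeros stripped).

Answer: -7 -16

Derivation:
Executing turtle program step by step:
Start: pos=(-7,-4), heading=270, pen down
PU: pen up
FD 12: (-7,-4) -> (-7,-16) [heading=270, move]
PD: pen down
LT 90: heading 270 -> 0
Final: pos=(-7,-16), heading=0, 0 segment(s) drawn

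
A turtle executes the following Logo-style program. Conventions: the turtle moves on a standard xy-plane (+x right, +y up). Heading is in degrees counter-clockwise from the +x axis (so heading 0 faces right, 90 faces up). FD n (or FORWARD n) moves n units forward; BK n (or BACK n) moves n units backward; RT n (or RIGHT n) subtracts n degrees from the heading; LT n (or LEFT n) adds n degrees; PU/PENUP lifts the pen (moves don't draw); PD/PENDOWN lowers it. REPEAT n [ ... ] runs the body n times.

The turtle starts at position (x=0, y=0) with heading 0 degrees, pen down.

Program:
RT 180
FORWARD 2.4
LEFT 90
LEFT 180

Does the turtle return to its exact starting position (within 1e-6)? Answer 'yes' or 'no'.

Executing turtle program step by step:
Start: pos=(0,0), heading=0, pen down
RT 180: heading 0 -> 180
FD 2.4: (0,0) -> (-2.4,0) [heading=180, draw]
LT 90: heading 180 -> 270
LT 180: heading 270 -> 90
Final: pos=(-2.4,0), heading=90, 1 segment(s) drawn

Start position: (0, 0)
Final position: (-2.4, 0)
Distance = 2.4; >= 1e-6 -> NOT closed

Answer: no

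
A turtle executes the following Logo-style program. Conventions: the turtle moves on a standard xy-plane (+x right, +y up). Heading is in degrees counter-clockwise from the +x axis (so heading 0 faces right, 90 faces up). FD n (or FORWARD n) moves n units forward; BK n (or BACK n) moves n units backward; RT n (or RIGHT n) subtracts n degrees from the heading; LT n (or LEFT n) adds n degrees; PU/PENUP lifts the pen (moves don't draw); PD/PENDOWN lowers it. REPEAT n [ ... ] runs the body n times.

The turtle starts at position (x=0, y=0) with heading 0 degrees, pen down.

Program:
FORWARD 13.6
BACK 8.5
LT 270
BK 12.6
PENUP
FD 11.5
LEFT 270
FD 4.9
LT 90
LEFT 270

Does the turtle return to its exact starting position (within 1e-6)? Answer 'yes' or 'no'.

Executing turtle program step by step:
Start: pos=(0,0), heading=0, pen down
FD 13.6: (0,0) -> (13.6,0) [heading=0, draw]
BK 8.5: (13.6,0) -> (5.1,0) [heading=0, draw]
LT 270: heading 0 -> 270
BK 12.6: (5.1,0) -> (5.1,12.6) [heading=270, draw]
PU: pen up
FD 11.5: (5.1,12.6) -> (5.1,1.1) [heading=270, move]
LT 270: heading 270 -> 180
FD 4.9: (5.1,1.1) -> (0.2,1.1) [heading=180, move]
LT 90: heading 180 -> 270
LT 270: heading 270 -> 180
Final: pos=(0.2,1.1), heading=180, 3 segment(s) drawn

Start position: (0, 0)
Final position: (0.2, 1.1)
Distance = 1.118; >= 1e-6 -> NOT closed

Answer: no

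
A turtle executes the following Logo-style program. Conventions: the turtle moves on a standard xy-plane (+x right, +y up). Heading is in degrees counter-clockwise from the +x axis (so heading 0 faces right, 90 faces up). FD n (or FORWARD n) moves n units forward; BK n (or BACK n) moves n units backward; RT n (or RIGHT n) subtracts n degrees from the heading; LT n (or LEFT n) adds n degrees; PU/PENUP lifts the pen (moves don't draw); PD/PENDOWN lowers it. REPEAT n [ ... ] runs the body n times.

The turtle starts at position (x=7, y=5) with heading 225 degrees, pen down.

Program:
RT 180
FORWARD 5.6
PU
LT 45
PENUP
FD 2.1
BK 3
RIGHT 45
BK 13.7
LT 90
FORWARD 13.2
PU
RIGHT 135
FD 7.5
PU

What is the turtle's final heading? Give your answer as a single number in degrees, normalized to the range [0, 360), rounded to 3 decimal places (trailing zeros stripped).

Executing turtle program step by step:
Start: pos=(7,5), heading=225, pen down
RT 180: heading 225 -> 45
FD 5.6: (7,5) -> (10.96,8.96) [heading=45, draw]
PU: pen up
LT 45: heading 45 -> 90
PU: pen up
FD 2.1: (10.96,8.96) -> (10.96,11.06) [heading=90, move]
BK 3: (10.96,11.06) -> (10.96,8.06) [heading=90, move]
RT 45: heading 90 -> 45
BK 13.7: (10.96,8.06) -> (1.272,-1.628) [heading=45, move]
LT 90: heading 45 -> 135
FD 13.2: (1.272,-1.628) -> (-8.061,7.706) [heading=135, move]
PU: pen up
RT 135: heading 135 -> 0
FD 7.5: (-8.061,7.706) -> (-0.561,7.706) [heading=0, move]
PU: pen up
Final: pos=(-0.561,7.706), heading=0, 1 segment(s) drawn

Answer: 0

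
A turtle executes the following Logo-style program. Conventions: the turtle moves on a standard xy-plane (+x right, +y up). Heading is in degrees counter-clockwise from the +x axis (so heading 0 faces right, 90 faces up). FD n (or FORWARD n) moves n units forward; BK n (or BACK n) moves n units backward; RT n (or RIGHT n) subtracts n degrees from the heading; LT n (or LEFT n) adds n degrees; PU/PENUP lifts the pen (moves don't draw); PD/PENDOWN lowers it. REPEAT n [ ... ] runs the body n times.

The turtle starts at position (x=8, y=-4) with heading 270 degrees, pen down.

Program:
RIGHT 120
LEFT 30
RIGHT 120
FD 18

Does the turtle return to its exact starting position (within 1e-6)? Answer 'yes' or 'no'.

Executing turtle program step by step:
Start: pos=(8,-4), heading=270, pen down
RT 120: heading 270 -> 150
LT 30: heading 150 -> 180
RT 120: heading 180 -> 60
FD 18: (8,-4) -> (17,11.588) [heading=60, draw]
Final: pos=(17,11.588), heading=60, 1 segment(s) drawn

Start position: (8, -4)
Final position: (17, 11.588)
Distance = 18; >= 1e-6 -> NOT closed

Answer: no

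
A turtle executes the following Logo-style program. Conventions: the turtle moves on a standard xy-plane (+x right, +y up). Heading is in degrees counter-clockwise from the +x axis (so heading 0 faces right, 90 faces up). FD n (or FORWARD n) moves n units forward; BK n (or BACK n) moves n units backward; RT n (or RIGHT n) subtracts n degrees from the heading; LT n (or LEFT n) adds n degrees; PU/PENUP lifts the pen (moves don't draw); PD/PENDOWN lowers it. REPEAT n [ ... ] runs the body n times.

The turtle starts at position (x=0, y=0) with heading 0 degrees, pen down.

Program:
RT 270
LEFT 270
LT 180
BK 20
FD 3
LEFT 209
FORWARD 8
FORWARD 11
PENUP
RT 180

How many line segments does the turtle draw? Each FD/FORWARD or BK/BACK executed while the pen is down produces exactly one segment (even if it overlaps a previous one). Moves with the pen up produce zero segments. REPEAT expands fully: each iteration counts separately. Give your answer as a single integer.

Answer: 4

Derivation:
Executing turtle program step by step:
Start: pos=(0,0), heading=0, pen down
RT 270: heading 0 -> 90
LT 270: heading 90 -> 0
LT 180: heading 0 -> 180
BK 20: (0,0) -> (20,0) [heading=180, draw]
FD 3: (20,0) -> (17,0) [heading=180, draw]
LT 209: heading 180 -> 29
FD 8: (17,0) -> (23.997,3.878) [heading=29, draw]
FD 11: (23.997,3.878) -> (33.618,9.211) [heading=29, draw]
PU: pen up
RT 180: heading 29 -> 209
Final: pos=(33.618,9.211), heading=209, 4 segment(s) drawn
Segments drawn: 4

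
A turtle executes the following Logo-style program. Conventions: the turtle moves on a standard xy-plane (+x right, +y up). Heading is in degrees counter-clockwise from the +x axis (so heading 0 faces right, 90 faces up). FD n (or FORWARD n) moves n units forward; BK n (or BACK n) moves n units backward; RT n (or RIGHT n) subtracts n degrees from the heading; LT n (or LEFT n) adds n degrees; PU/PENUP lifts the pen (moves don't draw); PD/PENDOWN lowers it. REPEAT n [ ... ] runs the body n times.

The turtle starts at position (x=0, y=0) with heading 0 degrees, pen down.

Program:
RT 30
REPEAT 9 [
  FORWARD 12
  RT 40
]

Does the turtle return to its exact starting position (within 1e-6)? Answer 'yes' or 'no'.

Answer: yes

Derivation:
Executing turtle program step by step:
Start: pos=(0,0), heading=0, pen down
RT 30: heading 0 -> 330
REPEAT 9 [
  -- iteration 1/9 --
  FD 12: (0,0) -> (10.392,-6) [heading=330, draw]
  RT 40: heading 330 -> 290
  -- iteration 2/9 --
  FD 12: (10.392,-6) -> (14.497,-17.276) [heading=290, draw]
  RT 40: heading 290 -> 250
  -- iteration 3/9 --
  FD 12: (14.497,-17.276) -> (10.392,-28.553) [heading=250, draw]
  RT 40: heading 250 -> 210
  -- iteration 4/9 --
  FD 12: (10.392,-28.553) -> (0,-34.553) [heading=210, draw]
  RT 40: heading 210 -> 170
  -- iteration 5/9 --
  FD 12: (0,-34.553) -> (-11.818,-32.469) [heading=170, draw]
  RT 40: heading 170 -> 130
  -- iteration 6/9 --
  FD 12: (-11.818,-32.469) -> (-19.531,-23.276) [heading=130, draw]
  RT 40: heading 130 -> 90
  -- iteration 7/9 --
  FD 12: (-19.531,-23.276) -> (-19.531,-11.276) [heading=90, draw]
  RT 40: heading 90 -> 50
  -- iteration 8/9 --
  FD 12: (-19.531,-11.276) -> (-11.818,-2.084) [heading=50, draw]
  RT 40: heading 50 -> 10
  -- iteration 9/9 --
  FD 12: (-11.818,-2.084) -> (0,0) [heading=10, draw]
  RT 40: heading 10 -> 330
]
Final: pos=(0,0), heading=330, 9 segment(s) drawn

Start position: (0, 0)
Final position: (0, 0)
Distance = 0; < 1e-6 -> CLOSED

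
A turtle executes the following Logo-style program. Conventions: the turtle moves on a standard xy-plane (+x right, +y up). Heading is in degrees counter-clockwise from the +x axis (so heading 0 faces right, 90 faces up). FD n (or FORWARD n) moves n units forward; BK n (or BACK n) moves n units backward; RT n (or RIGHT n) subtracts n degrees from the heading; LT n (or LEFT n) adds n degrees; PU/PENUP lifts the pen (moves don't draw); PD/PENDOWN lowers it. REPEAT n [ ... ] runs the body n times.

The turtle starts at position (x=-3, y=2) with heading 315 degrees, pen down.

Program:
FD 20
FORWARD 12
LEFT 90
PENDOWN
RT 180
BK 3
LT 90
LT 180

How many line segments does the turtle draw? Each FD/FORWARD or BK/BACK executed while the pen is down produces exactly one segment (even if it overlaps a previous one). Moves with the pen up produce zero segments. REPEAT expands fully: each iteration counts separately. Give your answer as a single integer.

Answer: 3

Derivation:
Executing turtle program step by step:
Start: pos=(-3,2), heading=315, pen down
FD 20: (-3,2) -> (11.142,-12.142) [heading=315, draw]
FD 12: (11.142,-12.142) -> (19.627,-20.627) [heading=315, draw]
LT 90: heading 315 -> 45
PD: pen down
RT 180: heading 45 -> 225
BK 3: (19.627,-20.627) -> (21.749,-18.506) [heading=225, draw]
LT 90: heading 225 -> 315
LT 180: heading 315 -> 135
Final: pos=(21.749,-18.506), heading=135, 3 segment(s) drawn
Segments drawn: 3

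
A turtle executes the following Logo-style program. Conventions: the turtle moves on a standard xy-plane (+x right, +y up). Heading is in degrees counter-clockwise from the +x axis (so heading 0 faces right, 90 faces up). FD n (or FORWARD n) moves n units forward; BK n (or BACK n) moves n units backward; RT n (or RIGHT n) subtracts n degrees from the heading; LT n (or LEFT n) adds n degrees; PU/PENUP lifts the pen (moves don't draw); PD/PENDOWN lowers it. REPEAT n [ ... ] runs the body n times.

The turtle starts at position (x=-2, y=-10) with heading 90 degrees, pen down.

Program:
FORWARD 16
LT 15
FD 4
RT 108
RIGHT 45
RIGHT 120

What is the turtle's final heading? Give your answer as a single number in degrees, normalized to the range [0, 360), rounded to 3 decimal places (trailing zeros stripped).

Executing turtle program step by step:
Start: pos=(-2,-10), heading=90, pen down
FD 16: (-2,-10) -> (-2,6) [heading=90, draw]
LT 15: heading 90 -> 105
FD 4: (-2,6) -> (-3.035,9.864) [heading=105, draw]
RT 108: heading 105 -> 357
RT 45: heading 357 -> 312
RT 120: heading 312 -> 192
Final: pos=(-3.035,9.864), heading=192, 2 segment(s) drawn

Answer: 192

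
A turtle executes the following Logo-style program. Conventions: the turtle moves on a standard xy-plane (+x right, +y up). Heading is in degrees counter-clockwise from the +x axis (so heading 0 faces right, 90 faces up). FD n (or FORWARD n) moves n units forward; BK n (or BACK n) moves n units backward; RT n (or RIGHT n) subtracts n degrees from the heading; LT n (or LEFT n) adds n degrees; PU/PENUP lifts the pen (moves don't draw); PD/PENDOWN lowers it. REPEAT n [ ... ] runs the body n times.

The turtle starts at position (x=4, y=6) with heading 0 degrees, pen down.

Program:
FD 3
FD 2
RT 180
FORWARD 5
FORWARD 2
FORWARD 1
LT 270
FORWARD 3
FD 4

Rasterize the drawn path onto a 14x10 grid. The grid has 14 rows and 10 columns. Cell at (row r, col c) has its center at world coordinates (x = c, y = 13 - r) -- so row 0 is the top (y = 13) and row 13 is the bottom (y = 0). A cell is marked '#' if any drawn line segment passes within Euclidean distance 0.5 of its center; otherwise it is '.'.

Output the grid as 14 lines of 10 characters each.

Answer: .#........
.#........
.#........
.#........
.#........
.#........
.#........
.#########
..........
..........
..........
..........
..........
..........

Derivation:
Segment 0: (4,6) -> (7,6)
Segment 1: (7,6) -> (9,6)
Segment 2: (9,6) -> (4,6)
Segment 3: (4,6) -> (2,6)
Segment 4: (2,6) -> (1,6)
Segment 5: (1,6) -> (1,9)
Segment 6: (1,9) -> (1,13)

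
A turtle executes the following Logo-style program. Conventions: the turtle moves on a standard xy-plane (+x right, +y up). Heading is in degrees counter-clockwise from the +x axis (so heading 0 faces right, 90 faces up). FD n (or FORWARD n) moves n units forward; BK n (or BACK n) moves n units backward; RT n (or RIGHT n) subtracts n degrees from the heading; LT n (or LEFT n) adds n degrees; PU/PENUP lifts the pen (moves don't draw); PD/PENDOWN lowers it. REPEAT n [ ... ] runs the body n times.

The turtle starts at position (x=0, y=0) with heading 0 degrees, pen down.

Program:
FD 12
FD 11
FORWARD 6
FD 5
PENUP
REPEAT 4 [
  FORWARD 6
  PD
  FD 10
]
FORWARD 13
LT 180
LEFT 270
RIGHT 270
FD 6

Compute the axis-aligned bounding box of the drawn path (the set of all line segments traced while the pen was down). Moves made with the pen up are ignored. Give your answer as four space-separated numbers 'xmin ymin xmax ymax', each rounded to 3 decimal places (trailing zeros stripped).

Answer: 0 0 111 0

Derivation:
Executing turtle program step by step:
Start: pos=(0,0), heading=0, pen down
FD 12: (0,0) -> (12,0) [heading=0, draw]
FD 11: (12,0) -> (23,0) [heading=0, draw]
FD 6: (23,0) -> (29,0) [heading=0, draw]
FD 5: (29,0) -> (34,0) [heading=0, draw]
PU: pen up
REPEAT 4 [
  -- iteration 1/4 --
  FD 6: (34,0) -> (40,0) [heading=0, move]
  PD: pen down
  FD 10: (40,0) -> (50,0) [heading=0, draw]
  -- iteration 2/4 --
  FD 6: (50,0) -> (56,0) [heading=0, draw]
  PD: pen down
  FD 10: (56,0) -> (66,0) [heading=0, draw]
  -- iteration 3/4 --
  FD 6: (66,0) -> (72,0) [heading=0, draw]
  PD: pen down
  FD 10: (72,0) -> (82,0) [heading=0, draw]
  -- iteration 4/4 --
  FD 6: (82,0) -> (88,0) [heading=0, draw]
  PD: pen down
  FD 10: (88,0) -> (98,0) [heading=0, draw]
]
FD 13: (98,0) -> (111,0) [heading=0, draw]
LT 180: heading 0 -> 180
LT 270: heading 180 -> 90
RT 270: heading 90 -> 180
FD 6: (111,0) -> (105,0) [heading=180, draw]
Final: pos=(105,0), heading=180, 13 segment(s) drawn

Segment endpoints: x in {0, 12, 23, 29, 34, 40, 50, 56, 66, 72, 82, 88, 98, 105, 111}, y in {0, 0}
xmin=0, ymin=0, xmax=111, ymax=0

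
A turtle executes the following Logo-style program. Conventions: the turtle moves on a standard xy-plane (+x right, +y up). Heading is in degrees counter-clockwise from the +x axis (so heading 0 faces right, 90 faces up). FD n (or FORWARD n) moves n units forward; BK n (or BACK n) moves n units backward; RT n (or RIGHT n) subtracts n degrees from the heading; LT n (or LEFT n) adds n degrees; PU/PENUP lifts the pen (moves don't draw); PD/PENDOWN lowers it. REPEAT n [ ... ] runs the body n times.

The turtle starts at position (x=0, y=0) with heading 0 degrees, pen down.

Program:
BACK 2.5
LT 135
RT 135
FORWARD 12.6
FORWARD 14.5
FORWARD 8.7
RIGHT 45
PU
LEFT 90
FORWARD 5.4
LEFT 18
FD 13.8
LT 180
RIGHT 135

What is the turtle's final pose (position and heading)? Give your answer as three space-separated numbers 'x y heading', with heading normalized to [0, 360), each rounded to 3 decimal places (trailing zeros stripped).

Executing turtle program step by step:
Start: pos=(0,0), heading=0, pen down
BK 2.5: (0,0) -> (-2.5,0) [heading=0, draw]
LT 135: heading 0 -> 135
RT 135: heading 135 -> 0
FD 12.6: (-2.5,0) -> (10.1,0) [heading=0, draw]
FD 14.5: (10.1,0) -> (24.6,0) [heading=0, draw]
FD 8.7: (24.6,0) -> (33.3,0) [heading=0, draw]
RT 45: heading 0 -> 315
PU: pen up
LT 90: heading 315 -> 45
FD 5.4: (33.3,0) -> (37.118,3.818) [heading=45, move]
LT 18: heading 45 -> 63
FD 13.8: (37.118,3.818) -> (43.383,16.114) [heading=63, move]
LT 180: heading 63 -> 243
RT 135: heading 243 -> 108
Final: pos=(43.383,16.114), heading=108, 4 segment(s) drawn

Answer: 43.383 16.114 108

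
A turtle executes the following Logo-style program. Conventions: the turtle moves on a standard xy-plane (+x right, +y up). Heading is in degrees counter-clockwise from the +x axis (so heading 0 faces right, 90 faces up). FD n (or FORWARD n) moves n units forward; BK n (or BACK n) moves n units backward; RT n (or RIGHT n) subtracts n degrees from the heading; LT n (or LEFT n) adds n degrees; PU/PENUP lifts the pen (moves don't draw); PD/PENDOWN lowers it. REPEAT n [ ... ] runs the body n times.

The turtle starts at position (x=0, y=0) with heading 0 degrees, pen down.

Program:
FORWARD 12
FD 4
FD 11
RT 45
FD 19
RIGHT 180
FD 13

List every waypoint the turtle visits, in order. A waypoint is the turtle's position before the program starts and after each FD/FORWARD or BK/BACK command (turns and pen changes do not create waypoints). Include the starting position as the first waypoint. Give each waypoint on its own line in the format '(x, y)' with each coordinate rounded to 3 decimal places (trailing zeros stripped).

Executing turtle program step by step:
Start: pos=(0,0), heading=0, pen down
FD 12: (0,0) -> (12,0) [heading=0, draw]
FD 4: (12,0) -> (16,0) [heading=0, draw]
FD 11: (16,0) -> (27,0) [heading=0, draw]
RT 45: heading 0 -> 315
FD 19: (27,0) -> (40.435,-13.435) [heading=315, draw]
RT 180: heading 315 -> 135
FD 13: (40.435,-13.435) -> (31.243,-4.243) [heading=135, draw]
Final: pos=(31.243,-4.243), heading=135, 5 segment(s) drawn
Waypoints (6 total):
(0, 0)
(12, 0)
(16, 0)
(27, 0)
(40.435, -13.435)
(31.243, -4.243)

Answer: (0, 0)
(12, 0)
(16, 0)
(27, 0)
(40.435, -13.435)
(31.243, -4.243)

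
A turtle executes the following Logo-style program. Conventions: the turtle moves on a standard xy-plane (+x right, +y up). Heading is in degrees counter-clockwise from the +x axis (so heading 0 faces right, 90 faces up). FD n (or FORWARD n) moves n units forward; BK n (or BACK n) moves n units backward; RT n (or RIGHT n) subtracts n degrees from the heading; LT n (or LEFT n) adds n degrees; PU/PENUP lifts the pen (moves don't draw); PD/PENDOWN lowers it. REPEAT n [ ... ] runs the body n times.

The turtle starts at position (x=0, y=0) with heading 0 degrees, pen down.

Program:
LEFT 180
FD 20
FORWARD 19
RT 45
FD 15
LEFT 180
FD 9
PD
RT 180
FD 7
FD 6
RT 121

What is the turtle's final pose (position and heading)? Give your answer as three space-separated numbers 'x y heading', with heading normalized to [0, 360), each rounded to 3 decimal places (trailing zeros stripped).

Answer: -52.435 13.435 14

Derivation:
Executing turtle program step by step:
Start: pos=(0,0), heading=0, pen down
LT 180: heading 0 -> 180
FD 20: (0,0) -> (-20,0) [heading=180, draw]
FD 19: (-20,0) -> (-39,0) [heading=180, draw]
RT 45: heading 180 -> 135
FD 15: (-39,0) -> (-49.607,10.607) [heading=135, draw]
LT 180: heading 135 -> 315
FD 9: (-49.607,10.607) -> (-43.243,4.243) [heading=315, draw]
PD: pen down
RT 180: heading 315 -> 135
FD 7: (-43.243,4.243) -> (-48.192,9.192) [heading=135, draw]
FD 6: (-48.192,9.192) -> (-52.435,13.435) [heading=135, draw]
RT 121: heading 135 -> 14
Final: pos=(-52.435,13.435), heading=14, 6 segment(s) drawn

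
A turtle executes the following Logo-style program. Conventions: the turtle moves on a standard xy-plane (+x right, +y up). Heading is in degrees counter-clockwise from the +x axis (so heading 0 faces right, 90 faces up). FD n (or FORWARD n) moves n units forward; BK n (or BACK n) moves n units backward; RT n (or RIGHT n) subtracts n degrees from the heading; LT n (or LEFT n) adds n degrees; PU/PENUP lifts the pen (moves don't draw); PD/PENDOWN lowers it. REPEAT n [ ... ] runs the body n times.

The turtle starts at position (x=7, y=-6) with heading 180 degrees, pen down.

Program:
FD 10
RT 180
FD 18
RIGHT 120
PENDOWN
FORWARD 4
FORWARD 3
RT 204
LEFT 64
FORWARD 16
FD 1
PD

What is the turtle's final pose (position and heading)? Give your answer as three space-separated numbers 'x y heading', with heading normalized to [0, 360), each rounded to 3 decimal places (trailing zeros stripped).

Answer: 8.548 4.68 100

Derivation:
Executing turtle program step by step:
Start: pos=(7,-6), heading=180, pen down
FD 10: (7,-6) -> (-3,-6) [heading=180, draw]
RT 180: heading 180 -> 0
FD 18: (-3,-6) -> (15,-6) [heading=0, draw]
RT 120: heading 0 -> 240
PD: pen down
FD 4: (15,-6) -> (13,-9.464) [heading=240, draw]
FD 3: (13,-9.464) -> (11.5,-12.062) [heading=240, draw]
RT 204: heading 240 -> 36
LT 64: heading 36 -> 100
FD 16: (11.5,-12.062) -> (8.722,3.695) [heading=100, draw]
FD 1: (8.722,3.695) -> (8.548,4.68) [heading=100, draw]
PD: pen down
Final: pos=(8.548,4.68), heading=100, 6 segment(s) drawn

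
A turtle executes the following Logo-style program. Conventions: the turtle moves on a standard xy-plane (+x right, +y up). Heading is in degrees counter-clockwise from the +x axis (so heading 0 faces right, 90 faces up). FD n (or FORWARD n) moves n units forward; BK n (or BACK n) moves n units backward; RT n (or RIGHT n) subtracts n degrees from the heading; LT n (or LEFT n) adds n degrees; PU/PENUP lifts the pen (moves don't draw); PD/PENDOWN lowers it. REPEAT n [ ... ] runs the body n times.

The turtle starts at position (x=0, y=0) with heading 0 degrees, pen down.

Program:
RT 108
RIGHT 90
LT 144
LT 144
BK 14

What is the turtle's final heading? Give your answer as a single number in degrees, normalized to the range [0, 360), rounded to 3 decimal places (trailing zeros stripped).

Answer: 90

Derivation:
Executing turtle program step by step:
Start: pos=(0,0), heading=0, pen down
RT 108: heading 0 -> 252
RT 90: heading 252 -> 162
LT 144: heading 162 -> 306
LT 144: heading 306 -> 90
BK 14: (0,0) -> (0,-14) [heading=90, draw]
Final: pos=(0,-14), heading=90, 1 segment(s) drawn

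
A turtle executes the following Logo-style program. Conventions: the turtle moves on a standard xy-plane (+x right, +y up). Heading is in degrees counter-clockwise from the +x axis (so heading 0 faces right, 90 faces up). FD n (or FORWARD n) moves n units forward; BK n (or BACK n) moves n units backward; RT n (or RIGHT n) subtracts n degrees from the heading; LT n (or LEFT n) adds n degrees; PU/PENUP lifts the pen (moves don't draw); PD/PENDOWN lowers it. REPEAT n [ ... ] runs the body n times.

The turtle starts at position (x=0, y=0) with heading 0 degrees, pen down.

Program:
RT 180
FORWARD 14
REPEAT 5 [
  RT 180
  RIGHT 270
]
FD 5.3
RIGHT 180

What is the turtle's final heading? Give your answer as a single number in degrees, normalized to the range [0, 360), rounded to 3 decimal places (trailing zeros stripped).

Answer: 270

Derivation:
Executing turtle program step by step:
Start: pos=(0,0), heading=0, pen down
RT 180: heading 0 -> 180
FD 14: (0,0) -> (-14,0) [heading=180, draw]
REPEAT 5 [
  -- iteration 1/5 --
  RT 180: heading 180 -> 0
  RT 270: heading 0 -> 90
  -- iteration 2/5 --
  RT 180: heading 90 -> 270
  RT 270: heading 270 -> 0
  -- iteration 3/5 --
  RT 180: heading 0 -> 180
  RT 270: heading 180 -> 270
  -- iteration 4/5 --
  RT 180: heading 270 -> 90
  RT 270: heading 90 -> 180
  -- iteration 5/5 --
  RT 180: heading 180 -> 0
  RT 270: heading 0 -> 90
]
FD 5.3: (-14,0) -> (-14,5.3) [heading=90, draw]
RT 180: heading 90 -> 270
Final: pos=(-14,5.3), heading=270, 2 segment(s) drawn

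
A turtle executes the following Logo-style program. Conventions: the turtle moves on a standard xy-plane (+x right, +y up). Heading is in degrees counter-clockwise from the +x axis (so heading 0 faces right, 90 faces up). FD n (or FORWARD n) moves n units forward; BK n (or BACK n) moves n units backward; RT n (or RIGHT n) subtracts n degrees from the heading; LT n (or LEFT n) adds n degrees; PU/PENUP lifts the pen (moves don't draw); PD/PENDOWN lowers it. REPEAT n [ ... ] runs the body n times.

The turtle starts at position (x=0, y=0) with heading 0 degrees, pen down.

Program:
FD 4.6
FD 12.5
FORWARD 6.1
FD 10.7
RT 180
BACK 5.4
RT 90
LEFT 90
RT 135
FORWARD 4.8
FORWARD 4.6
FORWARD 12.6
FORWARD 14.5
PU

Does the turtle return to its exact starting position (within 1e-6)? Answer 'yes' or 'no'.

Answer: no

Derivation:
Executing turtle program step by step:
Start: pos=(0,0), heading=0, pen down
FD 4.6: (0,0) -> (4.6,0) [heading=0, draw]
FD 12.5: (4.6,0) -> (17.1,0) [heading=0, draw]
FD 6.1: (17.1,0) -> (23.2,0) [heading=0, draw]
FD 10.7: (23.2,0) -> (33.9,0) [heading=0, draw]
RT 180: heading 0 -> 180
BK 5.4: (33.9,0) -> (39.3,0) [heading=180, draw]
RT 90: heading 180 -> 90
LT 90: heading 90 -> 180
RT 135: heading 180 -> 45
FD 4.8: (39.3,0) -> (42.694,3.394) [heading=45, draw]
FD 4.6: (42.694,3.394) -> (45.947,6.647) [heading=45, draw]
FD 12.6: (45.947,6.647) -> (54.856,15.556) [heading=45, draw]
FD 14.5: (54.856,15.556) -> (65.109,25.809) [heading=45, draw]
PU: pen up
Final: pos=(65.109,25.809), heading=45, 9 segment(s) drawn

Start position: (0, 0)
Final position: (65.109, 25.809)
Distance = 70.038; >= 1e-6 -> NOT closed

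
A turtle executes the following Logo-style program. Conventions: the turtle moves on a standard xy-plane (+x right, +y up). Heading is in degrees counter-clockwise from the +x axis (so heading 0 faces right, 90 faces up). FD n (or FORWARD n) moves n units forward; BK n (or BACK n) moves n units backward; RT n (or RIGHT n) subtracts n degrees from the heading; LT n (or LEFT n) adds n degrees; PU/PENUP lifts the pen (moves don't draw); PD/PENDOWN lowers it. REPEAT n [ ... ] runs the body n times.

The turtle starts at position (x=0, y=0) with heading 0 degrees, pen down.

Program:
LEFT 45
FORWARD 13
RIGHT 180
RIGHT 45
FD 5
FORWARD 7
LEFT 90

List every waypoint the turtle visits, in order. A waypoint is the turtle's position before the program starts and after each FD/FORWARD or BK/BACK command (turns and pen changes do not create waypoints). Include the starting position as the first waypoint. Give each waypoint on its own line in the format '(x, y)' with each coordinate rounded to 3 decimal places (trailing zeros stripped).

Answer: (0, 0)
(9.192, 9.192)
(4.192, 9.192)
(-2.808, 9.192)

Derivation:
Executing turtle program step by step:
Start: pos=(0,0), heading=0, pen down
LT 45: heading 0 -> 45
FD 13: (0,0) -> (9.192,9.192) [heading=45, draw]
RT 180: heading 45 -> 225
RT 45: heading 225 -> 180
FD 5: (9.192,9.192) -> (4.192,9.192) [heading=180, draw]
FD 7: (4.192,9.192) -> (-2.808,9.192) [heading=180, draw]
LT 90: heading 180 -> 270
Final: pos=(-2.808,9.192), heading=270, 3 segment(s) drawn
Waypoints (4 total):
(0, 0)
(9.192, 9.192)
(4.192, 9.192)
(-2.808, 9.192)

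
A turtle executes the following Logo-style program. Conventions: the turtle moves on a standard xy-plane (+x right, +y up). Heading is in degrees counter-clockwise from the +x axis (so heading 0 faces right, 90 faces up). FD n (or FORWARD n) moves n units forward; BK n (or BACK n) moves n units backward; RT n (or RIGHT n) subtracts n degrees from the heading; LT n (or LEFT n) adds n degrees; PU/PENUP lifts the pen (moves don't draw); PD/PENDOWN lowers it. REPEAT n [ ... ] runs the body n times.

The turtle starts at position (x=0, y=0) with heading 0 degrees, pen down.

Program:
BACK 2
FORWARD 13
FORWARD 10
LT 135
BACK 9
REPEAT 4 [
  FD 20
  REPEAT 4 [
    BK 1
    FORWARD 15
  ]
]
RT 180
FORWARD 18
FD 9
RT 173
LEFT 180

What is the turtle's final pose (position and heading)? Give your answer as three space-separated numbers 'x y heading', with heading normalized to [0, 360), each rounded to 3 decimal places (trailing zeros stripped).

Answer: -168.505 189.505 322

Derivation:
Executing turtle program step by step:
Start: pos=(0,0), heading=0, pen down
BK 2: (0,0) -> (-2,0) [heading=0, draw]
FD 13: (-2,0) -> (11,0) [heading=0, draw]
FD 10: (11,0) -> (21,0) [heading=0, draw]
LT 135: heading 0 -> 135
BK 9: (21,0) -> (27.364,-6.364) [heading=135, draw]
REPEAT 4 [
  -- iteration 1/4 --
  FD 20: (27.364,-6.364) -> (13.222,7.778) [heading=135, draw]
  REPEAT 4 [
    -- iteration 1/4 --
    BK 1: (13.222,7.778) -> (13.929,7.071) [heading=135, draw]
    FD 15: (13.929,7.071) -> (3.322,17.678) [heading=135, draw]
    -- iteration 2/4 --
    BK 1: (3.322,17.678) -> (4.029,16.971) [heading=135, draw]
    FD 15: (4.029,16.971) -> (-6.577,27.577) [heading=135, draw]
    -- iteration 3/4 --
    BK 1: (-6.577,27.577) -> (-5.87,26.87) [heading=135, draw]
    FD 15: (-5.87,26.87) -> (-16.477,37.477) [heading=135, draw]
    -- iteration 4/4 --
    BK 1: (-16.477,37.477) -> (-15.77,36.77) [heading=135, draw]
    FD 15: (-15.77,36.77) -> (-26.376,47.376) [heading=135, draw]
  ]
  -- iteration 2/4 --
  FD 20: (-26.376,47.376) -> (-40.518,61.518) [heading=135, draw]
  REPEAT 4 [
    -- iteration 1/4 --
    BK 1: (-40.518,61.518) -> (-39.811,60.811) [heading=135, draw]
    FD 15: (-39.811,60.811) -> (-50.418,71.418) [heading=135, draw]
    -- iteration 2/4 --
    BK 1: (-50.418,71.418) -> (-49.711,70.711) [heading=135, draw]
    FD 15: (-49.711,70.711) -> (-60.317,81.317) [heading=135, draw]
    -- iteration 3/4 --
    BK 1: (-60.317,81.317) -> (-59.61,80.61) [heading=135, draw]
    FD 15: (-59.61,80.61) -> (-70.217,91.217) [heading=135, draw]
    -- iteration 4/4 --
    BK 1: (-70.217,91.217) -> (-69.51,90.51) [heading=135, draw]
    FD 15: (-69.51,90.51) -> (-80.116,101.116) [heading=135, draw]
  ]
  -- iteration 3/4 --
  FD 20: (-80.116,101.116) -> (-94.258,115.258) [heading=135, draw]
  REPEAT 4 [
    -- iteration 1/4 --
    BK 1: (-94.258,115.258) -> (-93.551,114.551) [heading=135, draw]
    FD 15: (-93.551,114.551) -> (-104.158,125.158) [heading=135, draw]
    -- iteration 2/4 --
    BK 1: (-104.158,125.158) -> (-103.451,124.451) [heading=135, draw]
    FD 15: (-103.451,124.451) -> (-114.057,135.057) [heading=135, draw]
    -- iteration 3/4 --
    BK 1: (-114.057,135.057) -> (-113.35,134.35) [heading=135, draw]
    FD 15: (-113.35,134.35) -> (-123.957,144.957) [heading=135, draw]
    -- iteration 4/4 --
    BK 1: (-123.957,144.957) -> (-123.25,144.25) [heading=135, draw]
    FD 15: (-123.25,144.25) -> (-133.856,154.856) [heading=135, draw]
  ]
  -- iteration 4/4 --
  FD 20: (-133.856,154.856) -> (-147.999,168.999) [heading=135, draw]
  REPEAT 4 [
    -- iteration 1/4 --
    BK 1: (-147.999,168.999) -> (-147.291,168.291) [heading=135, draw]
    FD 15: (-147.291,168.291) -> (-157.898,178.898) [heading=135, draw]
    -- iteration 2/4 --
    BK 1: (-157.898,178.898) -> (-157.191,178.191) [heading=135, draw]
    FD 15: (-157.191,178.191) -> (-167.798,188.798) [heading=135, draw]
    -- iteration 3/4 --
    BK 1: (-167.798,188.798) -> (-167.09,188.09) [heading=135, draw]
    FD 15: (-167.09,188.09) -> (-177.697,198.697) [heading=135, draw]
    -- iteration 4/4 --
    BK 1: (-177.697,198.697) -> (-176.99,197.99) [heading=135, draw]
    FD 15: (-176.99,197.99) -> (-187.597,208.597) [heading=135, draw]
  ]
]
RT 180: heading 135 -> 315
FD 18: (-187.597,208.597) -> (-174.869,195.869) [heading=315, draw]
FD 9: (-174.869,195.869) -> (-168.505,189.505) [heading=315, draw]
RT 173: heading 315 -> 142
LT 180: heading 142 -> 322
Final: pos=(-168.505,189.505), heading=322, 42 segment(s) drawn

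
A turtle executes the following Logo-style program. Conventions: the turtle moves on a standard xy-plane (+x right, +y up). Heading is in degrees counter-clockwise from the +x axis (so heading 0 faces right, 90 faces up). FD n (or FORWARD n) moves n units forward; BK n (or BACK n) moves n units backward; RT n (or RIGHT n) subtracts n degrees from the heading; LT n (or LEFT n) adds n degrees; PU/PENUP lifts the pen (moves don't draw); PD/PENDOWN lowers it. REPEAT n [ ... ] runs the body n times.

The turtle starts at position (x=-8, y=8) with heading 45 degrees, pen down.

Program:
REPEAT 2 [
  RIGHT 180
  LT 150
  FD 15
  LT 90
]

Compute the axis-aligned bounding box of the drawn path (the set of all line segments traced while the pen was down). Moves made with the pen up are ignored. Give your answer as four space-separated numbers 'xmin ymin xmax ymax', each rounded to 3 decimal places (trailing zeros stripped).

Executing turtle program step by step:
Start: pos=(-8,8), heading=45, pen down
REPEAT 2 [
  -- iteration 1/2 --
  RT 180: heading 45 -> 225
  LT 150: heading 225 -> 15
  FD 15: (-8,8) -> (6.489,11.882) [heading=15, draw]
  LT 90: heading 15 -> 105
  -- iteration 2/2 --
  RT 180: heading 105 -> 285
  LT 150: heading 285 -> 75
  FD 15: (6.489,11.882) -> (10.371,26.371) [heading=75, draw]
  LT 90: heading 75 -> 165
]
Final: pos=(10.371,26.371), heading=165, 2 segment(s) drawn

Segment endpoints: x in {-8, 6.489, 10.371}, y in {8, 11.882, 26.371}
xmin=-8, ymin=8, xmax=10.371, ymax=26.371

Answer: -8 8 10.371 26.371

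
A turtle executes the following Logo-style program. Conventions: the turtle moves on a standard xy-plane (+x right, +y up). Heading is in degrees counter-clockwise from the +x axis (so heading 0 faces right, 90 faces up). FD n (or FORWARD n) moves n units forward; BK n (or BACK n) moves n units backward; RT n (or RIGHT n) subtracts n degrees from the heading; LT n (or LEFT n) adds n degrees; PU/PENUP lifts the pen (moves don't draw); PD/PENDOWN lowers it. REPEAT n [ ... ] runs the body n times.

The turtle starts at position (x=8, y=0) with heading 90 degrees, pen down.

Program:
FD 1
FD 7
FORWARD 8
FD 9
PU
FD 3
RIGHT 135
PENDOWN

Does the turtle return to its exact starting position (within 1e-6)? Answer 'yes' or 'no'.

Answer: no

Derivation:
Executing turtle program step by step:
Start: pos=(8,0), heading=90, pen down
FD 1: (8,0) -> (8,1) [heading=90, draw]
FD 7: (8,1) -> (8,8) [heading=90, draw]
FD 8: (8,8) -> (8,16) [heading=90, draw]
FD 9: (8,16) -> (8,25) [heading=90, draw]
PU: pen up
FD 3: (8,25) -> (8,28) [heading=90, move]
RT 135: heading 90 -> 315
PD: pen down
Final: pos=(8,28), heading=315, 4 segment(s) drawn

Start position: (8, 0)
Final position: (8, 28)
Distance = 28; >= 1e-6 -> NOT closed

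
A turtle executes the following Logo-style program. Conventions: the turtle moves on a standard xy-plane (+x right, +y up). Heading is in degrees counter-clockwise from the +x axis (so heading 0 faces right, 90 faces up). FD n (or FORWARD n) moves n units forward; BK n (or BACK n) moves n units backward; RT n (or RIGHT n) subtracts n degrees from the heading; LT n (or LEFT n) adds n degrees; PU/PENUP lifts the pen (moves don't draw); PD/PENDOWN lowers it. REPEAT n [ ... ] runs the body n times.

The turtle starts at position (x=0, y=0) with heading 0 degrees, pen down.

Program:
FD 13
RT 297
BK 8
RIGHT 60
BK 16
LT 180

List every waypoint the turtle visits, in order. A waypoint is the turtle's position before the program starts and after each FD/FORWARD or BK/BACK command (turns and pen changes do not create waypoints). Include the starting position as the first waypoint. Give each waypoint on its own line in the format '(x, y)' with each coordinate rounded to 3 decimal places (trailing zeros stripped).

Answer: (0, 0)
(13, 0)
(9.368, -7.128)
(-6.61, -7.965)

Derivation:
Executing turtle program step by step:
Start: pos=(0,0), heading=0, pen down
FD 13: (0,0) -> (13,0) [heading=0, draw]
RT 297: heading 0 -> 63
BK 8: (13,0) -> (9.368,-7.128) [heading=63, draw]
RT 60: heading 63 -> 3
BK 16: (9.368,-7.128) -> (-6.61,-7.965) [heading=3, draw]
LT 180: heading 3 -> 183
Final: pos=(-6.61,-7.965), heading=183, 3 segment(s) drawn
Waypoints (4 total):
(0, 0)
(13, 0)
(9.368, -7.128)
(-6.61, -7.965)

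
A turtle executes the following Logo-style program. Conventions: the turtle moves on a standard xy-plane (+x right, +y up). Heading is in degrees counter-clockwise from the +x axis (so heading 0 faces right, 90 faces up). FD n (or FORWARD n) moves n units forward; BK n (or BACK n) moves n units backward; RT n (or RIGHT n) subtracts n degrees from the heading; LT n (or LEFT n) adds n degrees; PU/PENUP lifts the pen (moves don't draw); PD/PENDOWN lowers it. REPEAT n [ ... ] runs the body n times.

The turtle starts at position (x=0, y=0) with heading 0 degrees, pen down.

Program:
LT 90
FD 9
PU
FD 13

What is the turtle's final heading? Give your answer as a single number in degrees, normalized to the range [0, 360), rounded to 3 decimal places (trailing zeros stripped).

Answer: 90

Derivation:
Executing turtle program step by step:
Start: pos=(0,0), heading=0, pen down
LT 90: heading 0 -> 90
FD 9: (0,0) -> (0,9) [heading=90, draw]
PU: pen up
FD 13: (0,9) -> (0,22) [heading=90, move]
Final: pos=(0,22), heading=90, 1 segment(s) drawn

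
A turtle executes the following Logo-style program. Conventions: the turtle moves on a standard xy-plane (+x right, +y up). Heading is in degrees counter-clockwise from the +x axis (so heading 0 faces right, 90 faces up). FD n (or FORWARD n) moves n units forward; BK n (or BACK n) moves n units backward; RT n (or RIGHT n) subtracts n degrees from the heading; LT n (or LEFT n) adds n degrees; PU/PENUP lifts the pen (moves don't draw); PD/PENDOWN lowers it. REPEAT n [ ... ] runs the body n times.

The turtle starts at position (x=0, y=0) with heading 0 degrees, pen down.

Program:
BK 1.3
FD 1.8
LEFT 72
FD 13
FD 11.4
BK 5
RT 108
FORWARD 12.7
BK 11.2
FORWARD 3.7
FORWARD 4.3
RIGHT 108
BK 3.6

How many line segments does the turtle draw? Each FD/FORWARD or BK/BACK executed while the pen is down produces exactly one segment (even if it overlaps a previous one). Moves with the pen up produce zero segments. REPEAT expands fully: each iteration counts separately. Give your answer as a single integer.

Answer: 10

Derivation:
Executing turtle program step by step:
Start: pos=(0,0), heading=0, pen down
BK 1.3: (0,0) -> (-1.3,0) [heading=0, draw]
FD 1.8: (-1.3,0) -> (0.5,0) [heading=0, draw]
LT 72: heading 0 -> 72
FD 13: (0.5,0) -> (4.517,12.364) [heading=72, draw]
FD 11.4: (4.517,12.364) -> (8.04,23.206) [heading=72, draw]
BK 5: (8.04,23.206) -> (6.495,18.45) [heading=72, draw]
RT 108: heading 72 -> 324
FD 12.7: (6.495,18.45) -> (16.769,10.986) [heading=324, draw]
BK 11.2: (16.769,10.986) -> (7.708,17.569) [heading=324, draw]
FD 3.7: (7.708,17.569) -> (10.702,15.394) [heading=324, draw]
FD 4.3: (10.702,15.394) -> (14.181,12.867) [heading=324, draw]
RT 108: heading 324 -> 216
BK 3.6: (14.181,12.867) -> (17.093,14.983) [heading=216, draw]
Final: pos=(17.093,14.983), heading=216, 10 segment(s) drawn
Segments drawn: 10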